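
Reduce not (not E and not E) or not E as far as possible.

True

not (not E and not E) or not E
= not not E or not E   [idempotence]
= E or not E   [double negation]
= True   [complement]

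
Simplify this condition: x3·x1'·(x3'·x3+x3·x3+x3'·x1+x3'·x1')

x3·x1'·(x3'·x3+x3·x3+x3'·x1+x3'·x1')
= x3·x1'·(x3'·x3+x3·x3+x3')   — distribution
= x3·x1'·(x3+x3')   — distribution
= x3·x1'   — complement / identity

x3·x1'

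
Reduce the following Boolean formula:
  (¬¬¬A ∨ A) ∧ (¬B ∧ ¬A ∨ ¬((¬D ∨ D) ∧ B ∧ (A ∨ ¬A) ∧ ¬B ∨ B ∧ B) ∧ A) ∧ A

(¬¬¬A ∨ A) ∧ (¬B ∧ ¬A ∨ ¬((¬D ∨ D) ∧ B ∧ (A ∨ ¬A) ∧ ¬B ∨ B ∧ B) ∧ A) ∧ A
= (¬¬¬A ∨ A) ∧ (¬B ∧ ¬A ∨ ¬((¬D ∨ D) ∧ B ∧ ¬B ∨ B ∧ B) ∧ A) ∧ A
= (¬A ∨ A) ∧ (¬B ∧ ¬A ∨ ¬((¬D ∨ D) ∧ B ∧ ¬B ∨ B ∧ B) ∧ A) ∧ A
= (¬A ∨ A) ∧ (¬B ∧ ¬A ∨ ¬(B ∧ ¬B ∨ B ∧ B) ∧ A) ∧ A
= (¬A ∨ A) ∧ (¬B ∧ ¬A ∨ ¬B ∧ A) ∧ A
= (¬A ∨ A) ∧ ¬B ∧ A
= ¬B ∧ A

¬B ∧ A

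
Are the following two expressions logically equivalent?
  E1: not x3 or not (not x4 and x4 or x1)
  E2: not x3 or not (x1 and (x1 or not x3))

Yes

E1: not x3 or not (not x4 and x4 or x1)
    = not x3 or not x1   [complement / identity]
E2: not x3 or not (x1 and (x1 or not x3))
    = not x3 or not x1   [absorption]
Both reduce to not x3 or not x1, so they are equivalent.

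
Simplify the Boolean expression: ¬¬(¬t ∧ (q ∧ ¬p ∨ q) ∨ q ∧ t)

q

¬¬(¬t ∧ (q ∧ ¬p ∨ q) ∨ q ∧ t)
= ¬¬(¬t ∧ q ∨ q ∧ t)   [absorption]
= ¬¬q   [distribution]
= q   [double negation]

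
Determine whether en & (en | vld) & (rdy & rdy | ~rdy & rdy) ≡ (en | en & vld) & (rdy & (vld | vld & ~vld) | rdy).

E1: en & (en | vld) & (rdy & rdy | ~rdy & rdy)
    = en & (en | vld) & rdy   — distribution
    = en & rdy   — absorption
E2: (en | en & vld) & (rdy & (vld | vld & ~vld) | rdy)
    = (en | en & vld) & (rdy & vld | rdy)   — complement / identity
    = en & (rdy & vld | rdy)   — absorption
    = en & rdy   — absorption
Both reduce to en & rdy, so they are equivalent.

Yes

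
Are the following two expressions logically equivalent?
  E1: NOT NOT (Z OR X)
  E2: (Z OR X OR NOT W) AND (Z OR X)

Yes

E1: NOT NOT (Z OR X)
    = Z OR X
E2: (Z OR X OR NOT W) AND (Z OR X)
    = Z OR X
Both reduce to Z OR X, so they are equivalent.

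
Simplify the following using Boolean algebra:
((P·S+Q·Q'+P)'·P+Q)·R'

((P·S+Q·Q'+P)'·P+Q)·R'
= ((P·S+P)'·P+Q)·R'   — complement / identity
= (P'·P+Q)·R'   — absorption
= Q·R'   — complement / identity

Q·R'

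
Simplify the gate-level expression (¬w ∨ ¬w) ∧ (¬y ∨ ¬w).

¬w

(¬w ∨ ¬w) ∧ (¬y ∨ ¬w)
= ¬w ∨ ¬w ∧ ¬y
= ¬w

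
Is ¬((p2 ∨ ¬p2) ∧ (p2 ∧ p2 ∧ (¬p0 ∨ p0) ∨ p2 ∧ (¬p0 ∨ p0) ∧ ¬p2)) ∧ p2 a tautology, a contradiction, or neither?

¬((p2 ∨ ¬p2) ∧ (p2 ∧ p2 ∧ (¬p0 ∨ p0) ∨ p2 ∧ (¬p0 ∨ p0) ∧ ¬p2)) ∧ p2
= ¬((p2 ∨ ¬p2) ∧ p2 ∧ (¬p0 ∨ p0)) ∧ p2   — distribution
= ¬((p2 ∨ ¬p2) ∧ p2) ∧ p2   — complement / identity
= ¬p2 ∧ p2   — complement / identity
= False   — complement

contradiction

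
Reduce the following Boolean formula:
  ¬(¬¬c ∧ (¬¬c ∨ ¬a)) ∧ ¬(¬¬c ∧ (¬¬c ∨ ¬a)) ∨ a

¬(¬¬c ∧ (¬¬c ∨ ¬a)) ∧ ¬(¬¬c ∧ (¬¬c ∨ ¬a)) ∨ a
= ¬(¬¬c ∧ (¬¬c ∨ ¬a)) ∨ a
= ¬¬¬c ∨ a
= ¬c ∨ a

¬c ∨ a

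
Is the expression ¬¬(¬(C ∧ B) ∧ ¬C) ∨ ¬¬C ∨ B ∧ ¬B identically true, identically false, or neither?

¬¬(¬(C ∧ B) ∧ ¬C) ∨ ¬¬C ∨ B ∧ ¬B
= ¬¬(¬(C ∧ B) ∧ ¬C) ∨ ¬¬C
= ¬¬(¬(C ∧ B) ∧ ¬C) ∨ C
= ¬(C ∧ B ∨ C) ∨ C
= ¬C ∨ C
= True

identically true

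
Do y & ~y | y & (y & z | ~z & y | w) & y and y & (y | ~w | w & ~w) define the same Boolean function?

E1: y & ~y | y & (y & z | ~z & y | w) & y
    = y & ~y | y & (y | w) & y   [distribution]
    = y & ~y | y & y   [absorption]
    = y   [distribution]
E2: y & (y | ~w | w & ~w)
    = y & (y | ~w)   [complement / identity]
    = y   [absorption]
Both reduce to y, so they are equivalent.

Yes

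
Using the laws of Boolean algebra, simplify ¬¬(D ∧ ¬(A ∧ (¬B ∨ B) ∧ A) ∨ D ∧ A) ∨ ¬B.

D ∨ ¬B

¬¬(D ∧ ¬(A ∧ (¬B ∨ B) ∧ A) ∨ D ∧ A) ∨ ¬B
= ¬¬(D ∧ ¬(A ∧ A) ∨ D ∧ A) ∨ ¬B   — complement / identity
= D ∧ ¬(A ∧ A) ∨ D ∧ A ∨ ¬B   — double negation
= D ∧ ¬A ∨ D ∧ A ∨ ¬B   — idempotence
= D ∧ (¬A ∨ A) ∨ ¬B   — distribution
= D ∨ ¬B   — complement / identity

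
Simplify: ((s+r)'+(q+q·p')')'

(s+r)·q

((s+r)'+(q+q·p')')'
= (s+r)·(q+q·p')   (De Morgan)
= (s+r)·q   (absorption)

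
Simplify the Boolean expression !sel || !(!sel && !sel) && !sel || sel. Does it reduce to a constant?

true

!sel || !(!sel && !sel) && !sel || sel
= !sel || (sel || sel) && !sel || sel   — De Morgan
= !sel || sel && !sel || sel   — idempotence
= !sel || sel   — complement / identity
= true   — complement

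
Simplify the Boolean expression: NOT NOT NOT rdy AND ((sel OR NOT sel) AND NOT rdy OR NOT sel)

NOT NOT NOT rdy AND ((sel OR NOT sel) AND NOT rdy OR NOT sel)
= NOT rdy AND ((sel OR NOT sel) AND NOT rdy OR NOT sel)   (double negation)
= NOT rdy AND (NOT rdy OR NOT sel)   (complement / identity)
= NOT rdy   (absorption)

NOT rdy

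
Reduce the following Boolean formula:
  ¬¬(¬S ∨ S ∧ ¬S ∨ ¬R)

¬¬(¬S ∨ S ∧ ¬S ∨ ¬R)
= ¬¬(¬S ∨ ¬R)
= ¬S ∨ ¬R

¬S ∨ ¬R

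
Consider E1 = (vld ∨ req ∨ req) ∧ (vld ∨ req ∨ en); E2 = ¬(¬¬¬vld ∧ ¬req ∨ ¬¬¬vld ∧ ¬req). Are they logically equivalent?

Yes

E1: (vld ∨ req ∨ req) ∧ (vld ∨ req ∨ en)
    = (vld ∨ req) ∧ (vld ∨ req ∨ en)
    = vld ∨ req
E2: ¬(¬¬¬vld ∧ ¬req ∨ ¬¬¬vld ∧ ¬req)
    = ¬(¬¬¬vld ∧ ¬req)
    = ¬(¬vld ∧ ¬req)
    = vld ∨ req
Both reduce to vld ∨ req, so they are equivalent.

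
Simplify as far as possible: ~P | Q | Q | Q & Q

~P | Q

~P | Q | Q | Q & Q
= ~P | Q | Q | Q
= ~P | Q | Q
= ~P | Q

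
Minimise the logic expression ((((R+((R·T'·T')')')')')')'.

R

((((R+((R·T'·T')')')')')')'
= ((((R+R·T'·T')')')')'
= ((((R+R·T')')')')'
= ((R+R·T')')'
= (R')'
= R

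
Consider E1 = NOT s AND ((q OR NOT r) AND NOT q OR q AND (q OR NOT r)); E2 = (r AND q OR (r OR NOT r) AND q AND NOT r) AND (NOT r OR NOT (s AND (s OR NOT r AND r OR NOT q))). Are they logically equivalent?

No

E1: NOT s AND ((q OR NOT r) AND NOT q OR q AND (q OR NOT r))
    = NOT s AND (q OR NOT r)   [distribution]
E2: (r AND q OR (r OR NOT r) AND q AND NOT r) AND (NOT r OR NOT (s AND (s OR NOT r AND r OR NOT q)))
    = (r AND q OR (r OR NOT r) AND q AND NOT r) AND (NOT r OR NOT (s AND (s OR NOT q)))   [complement / identity]
    = (r AND q OR q AND NOT r) AND (NOT r OR NOT (s AND (s OR NOT q)))   [complement / identity]
    = q AND (NOT r OR NOT (s AND (s OR NOT q)))   [distribution]
    = q AND (NOT r OR NOT s)   [absorption]
These differ: at q=1, r=0, s=1, E1 = 0 but E2 = 1.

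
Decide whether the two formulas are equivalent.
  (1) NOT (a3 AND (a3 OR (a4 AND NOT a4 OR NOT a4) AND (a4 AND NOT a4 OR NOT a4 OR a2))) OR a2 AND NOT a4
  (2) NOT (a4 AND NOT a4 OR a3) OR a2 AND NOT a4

Yes

E1: NOT (a3 AND (a3 OR (a4 AND NOT a4 OR NOT a4) AND (a4 AND NOT a4 OR NOT a4 OR a2))) OR a2 AND NOT a4
    = NOT (a3 AND (a3 OR a4 AND NOT a4 OR NOT a4)) OR a2 AND NOT a4   — absorption
    = NOT (a3 AND (a3 OR NOT a4)) OR a2 AND NOT a4   — complement / identity
    = NOT a3 OR a2 AND NOT a4   — absorption
E2: NOT (a4 AND NOT a4 OR a3) OR a2 AND NOT a4
    = NOT a3 OR a2 AND NOT a4   — complement / identity
Both reduce to NOT a3 OR a2 AND NOT a4, so they are equivalent.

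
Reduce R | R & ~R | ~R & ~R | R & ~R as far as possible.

R | R & ~R | ~R & ~R | R & ~R
= R | ~R | R & ~R   — distribution
= R | ~R   — complement / identity
= 1   — complement

1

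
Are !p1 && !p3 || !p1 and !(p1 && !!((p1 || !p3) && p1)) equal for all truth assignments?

Yes

E1: !p1 && !p3 || !p1
    = !p1
E2: !(p1 && !!((p1 || !p3) && p1))
    = !(p1 && (p1 || !p3) && p1)
    = !(p1 && p1)
    = !p1
Both reduce to !p1, so they are equivalent.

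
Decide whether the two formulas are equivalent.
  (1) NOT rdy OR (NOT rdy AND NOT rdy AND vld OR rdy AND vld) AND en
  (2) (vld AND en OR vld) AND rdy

No

E1: NOT rdy OR (NOT rdy AND NOT rdy AND vld OR rdy AND vld) AND en
    = NOT rdy OR (NOT rdy AND vld OR rdy AND vld) AND en   [idempotence]
    = NOT rdy OR vld AND en   [distribution]
E2: (vld AND en OR vld) AND rdy
    = vld AND rdy   [absorption]
These differ: at en=1, rdy=0, vld=1, E1 = 1 but E2 = 0.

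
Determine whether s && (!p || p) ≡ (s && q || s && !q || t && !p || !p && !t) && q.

E1: s && (!p || p)
    = s
E2: (s && q || s && !q || t && !p || !p && !t) && q
    = (s && q || s && !q || !p) && q
    = (s || !p) && q
These differ: at p=0, q=0, s=1, t=0, E1 = 1 but E2 = 0.

No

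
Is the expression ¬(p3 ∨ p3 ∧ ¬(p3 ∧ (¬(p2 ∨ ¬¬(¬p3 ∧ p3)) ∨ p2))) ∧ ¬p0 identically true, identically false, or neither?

¬(p3 ∨ p3 ∧ ¬(p3 ∧ (¬(p2 ∨ ¬¬(¬p3 ∧ p3)) ∨ p2))) ∧ ¬p0
= ¬(p3 ∨ p3 ∧ ¬(p3 ∧ (¬(p2 ∨ ¬p3 ∧ p3) ∨ p2))) ∧ ¬p0   [double negation]
= ¬(p3 ∨ p3 ∧ ¬(p3 ∧ (¬p2 ∨ p2))) ∧ ¬p0   [complement / identity]
= ¬(p3 ∨ p3 ∧ ¬p3) ∧ ¬p0   [complement / identity]
= ¬p3 ∧ ¬p0   [complement / identity]
This depends on p0, p3, so it is not a constant.

neither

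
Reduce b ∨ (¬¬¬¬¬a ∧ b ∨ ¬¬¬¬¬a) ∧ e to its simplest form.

b ∨ (¬¬¬¬¬a ∧ b ∨ ¬¬¬¬¬a) ∧ e
= b ∨ ¬¬¬¬¬a ∧ e   (absorption)
= b ∨ ¬¬¬a ∧ e   (double negation)
= b ∨ ¬a ∧ e   (double negation)

b ∨ ¬a ∧ e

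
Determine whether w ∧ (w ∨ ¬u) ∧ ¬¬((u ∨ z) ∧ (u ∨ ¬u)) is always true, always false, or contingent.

contingent

w ∧ (w ∨ ¬u) ∧ ¬¬((u ∨ z) ∧ (u ∨ ¬u))
= w ∧ (w ∨ ¬u) ∧ ¬¬(u ∨ z)   — complement / identity
= w ∧ (w ∨ ¬u) ∧ (u ∨ z)   — double negation
= w ∧ (u ∨ z)   — absorption
This depends on u, w, z, so it is not a constant.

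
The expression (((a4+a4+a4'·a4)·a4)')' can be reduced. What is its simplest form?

a4

(((a4+a4+a4'·a4)·a4)')'
= (((a4+a4)·a4)')'
= ((a4·a4)')'
= (a4')'
= a4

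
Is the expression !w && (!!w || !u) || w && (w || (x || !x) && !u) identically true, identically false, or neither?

neither

!w && (!!w || !u) || w && (w || (x || !x) && !u)
= !w && (!!w || !u) || w && (w || !u)   — complement / identity
= !w && (w || !u) || w && (w || !u)   — double negation
= w || !u   — distribution
This depends on u, w, so it is not a constant.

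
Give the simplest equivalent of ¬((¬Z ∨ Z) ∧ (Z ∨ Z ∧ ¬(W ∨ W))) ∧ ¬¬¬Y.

¬((¬Z ∨ Z) ∧ (Z ∨ Z ∧ ¬(W ∨ W))) ∧ ¬¬¬Y
= ¬((¬Z ∨ Z) ∧ (Z ∨ Z ∧ ¬W)) ∧ ¬¬¬Y   [idempotence]
= ¬((¬Z ∨ Z) ∧ (Z ∨ Z ∧ ¬W)) ∧ ¬Y   [double negation]
= ¬((¬Z ∨ Z) ∧ Z) ∧ ¬Y   [absorption]
= ¬Z ∧ ¬Y   [complement / identity]

¬Z ∧ ¬Y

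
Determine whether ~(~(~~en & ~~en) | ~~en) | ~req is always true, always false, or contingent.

~(~(~~en & ~~en) | ~~en) | ~req
= ~~en & ~~en & ~en | ~req   (De Morgan)
= ~~en & ~en | ~req   (idempotence)
= en & ~en | ~req   (double negation)
= ~req   (complement / identity)
This depends on req, so it is not a constant.

contingent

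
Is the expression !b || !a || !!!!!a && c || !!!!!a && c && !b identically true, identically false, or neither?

!b || !a || !!!!!a && c || !!!!!a && c && !b
= !b || !a || !!!!!a && c
= !b || !a || !!!a && c
= !b || !a || !a && c
= !b || !a
This depends on a, b, so it is not a constant.

neither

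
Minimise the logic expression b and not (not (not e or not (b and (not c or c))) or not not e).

b and not (not (not e or not (b and (not c or c))) or not not e)
= b and not (not (not e or not b) or not not e)   — complement / identity
= b and (not e or not b) and not e   — De Morgan
= b and not e   — absorption

b and not e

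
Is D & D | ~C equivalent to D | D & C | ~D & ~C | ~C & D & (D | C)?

E1: D & D | ~C
    = D | ~C   [idempotence]
E2: D | D & C | ~D & ~C | ~C & D & (D | C)
    = D | D & C | ~D & ~C | ~C & D   [absorption]
    = D | D & C | ~C   [distribution]
    = D | ~C   [absorption]
Both reduce to D | ~C, so they are equivalent.

Yes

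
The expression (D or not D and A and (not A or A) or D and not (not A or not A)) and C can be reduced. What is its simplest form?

(D or A) and C

(D or not D and A and (not A or A) or D and not (not A or not A)) and C
= (D or not D and A and (not A or A) or D and not not A) and C   (idempotence)
= (D or not D and A or D and not not A) and C   (complement / identity)
= (D or not D and A or D and A) and C   (double negation)
= (D or A) and C   (distribution)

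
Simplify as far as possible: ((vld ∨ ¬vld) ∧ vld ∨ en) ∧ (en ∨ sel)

en ∨ vld ∧ sel

((vld ∨ ¬vld) ∧ vld ∨ en) ∧ (en ∨ sel)
= (vld ∨ en) ∧ (en ∨ sel)   — complement / identity
= en ∨ vld ∧ sel   — distribution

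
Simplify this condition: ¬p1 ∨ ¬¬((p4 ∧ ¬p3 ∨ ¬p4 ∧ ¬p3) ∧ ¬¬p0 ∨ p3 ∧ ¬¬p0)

¬p1 ∨ ¬¬((p4 ∧ ¬p3 ∨ ¬p4 ∧ ¬p3) ∧ ¬¬p0 ∨ p3 ∧ ¬¬p0)
= ¬p1 ∨ ¬¬(¬p3 ∧ ¬¬p0 ∨ p3 ∧ ¬¬p0)   [distribution]
= ¬p1 ∨ ¬¬¬¬p0   [distribution]
= ¬p1 ∨ ¬¬p0   [double negation]
= ¬p1 ∨ p0   [double negation]

¬p1 ∨ p0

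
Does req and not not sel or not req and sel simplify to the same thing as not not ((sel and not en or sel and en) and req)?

E1: req and not not sel or not req and sel
    = req and sel or not req and sel   [double negation]
    = sel   [distribution]
E2: not not ((sel and not en or sel and en) and req)
    = (sel and not en or sel and en) and req   [double negation]
    = sel and req   [distribution]
These differ: at en=0, req=0, sel=1, E1 = 1 but E2 = 0.

No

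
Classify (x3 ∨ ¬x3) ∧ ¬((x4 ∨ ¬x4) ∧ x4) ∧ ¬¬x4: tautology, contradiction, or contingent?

(x3 ∨ ¬x3) ∧ ¬((x4 ∨ ¬x4) ∧ x4) ∧ ¬¬x4
= (x3 ∨ ¬x3) ∧ ¬x4 ∧ ¬¬x4   (complement / identity)
= ¬x4 ∧ ¬¬x4   (complement / identity)
= ¬x4 ∧ x4   (double negation)
= False   (complement)

contradiction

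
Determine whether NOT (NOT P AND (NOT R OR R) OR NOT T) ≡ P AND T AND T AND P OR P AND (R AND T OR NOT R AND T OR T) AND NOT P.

E1: NOT (NOT P AND (NOT R OR R) OR NOT T)
    = NOT (NOT P OR NOT T)   — complement / identity
    = P AND T   — De Morgan
E2: P AND T AND T AND P OR P AND (R AND T OR NOT R AND T OR T) AND NOT P
    = P AND T AND P OR P AND (R AND T OR NOT R AND T OR T) AND NOT P   — idempotence
    = P AND T AND P OR P AND (T OR T) AND NOT P   — distribution
    = P AND T AND P OR P AND T AND NOT P   — idempotence
    = P AND T   — distribution
Both reduce to P AND T, so they are equivalent.

Yes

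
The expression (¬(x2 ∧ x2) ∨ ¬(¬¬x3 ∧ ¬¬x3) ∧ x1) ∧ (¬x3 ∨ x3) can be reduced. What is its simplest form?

¬x2 ∨ ¬x3 ∧ x1

(¬(x2 ∧ x2) ∨ ¬(¬¬x3 ∧ ¬¬x3) ∧ x1) ∧ (¬x3 ∨ x3)
= (¬x2 ∨ ¬(¬¬x3 ∧ ¬¬x3) ∧ x1) ∧ (¬x3 ∨ x3)   — idempotence
= ¬x2 ∨ ¬(¬¬x3 ∧ ¬¬x3) ∧ x1   — complement / identity
= ¬x2 ∨ ¬¬¬x3 ∧ x1   — idempotence
= ¬x2 ∨ ¬x3 ∧ x1   — double negation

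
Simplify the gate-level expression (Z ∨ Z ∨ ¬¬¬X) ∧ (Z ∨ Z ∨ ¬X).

(Z ∨ Z ∨ ¬¬¬X) ∧ (Z ∨ Z ∨ ¬X)
= (Z ∨ Z ∨ ¬X) ∧ (Z ∨ Z ∨ ¬X)
= Z ∨ Z ∨ ¬X
= Z ∨ ¬X

Z ∨ ¬X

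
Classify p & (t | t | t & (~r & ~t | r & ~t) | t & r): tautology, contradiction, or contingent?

p & (t | t | t & (~r & ~t | r & ~t) | t & r)
= p & (t | t | t & ~t | t & r)   [distribution]
= p & (t | t | t & r)   [complement / identity]
= p & (t | t)   [absorption]
= p & t   [idempotence]
This depends on p, t, so it is not a constant.

contingent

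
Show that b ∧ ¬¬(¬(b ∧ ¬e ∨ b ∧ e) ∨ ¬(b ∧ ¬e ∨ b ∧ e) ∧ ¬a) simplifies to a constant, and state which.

False

b ∧ ¬¬(¬(b ∧ ¬e ∨ b ∧ e) ∨ ¬(b ∧ ¬e ∨ b ∧ e) ∧ ¬a)
= b ∧ ¬¬¬(b ∧ ¬e ∨ b ∧ e)
= b ∧ ¬¬¬b
= b ∧ ¬b
= False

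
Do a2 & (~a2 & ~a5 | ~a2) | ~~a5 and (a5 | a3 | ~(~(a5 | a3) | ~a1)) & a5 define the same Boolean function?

E1: a2 & (~a2 & ~a5 | ~a2) | ~~a5
    = a2 & ~a2 | ~~a5
    = ~~a5
    = a5
E2: (a5 | a3 | ~(~(a5 | a3) | ~a1)) & a5
    = (a5 | a3 | (a5 | a3) & a1) & a5
    = (a5 | a3) & a5
    = a5
Both reduce to a5, so they are equivalent.

Yes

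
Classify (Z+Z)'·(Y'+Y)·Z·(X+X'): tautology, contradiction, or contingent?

contradiction

(Z+Z)'·(Y'+Y)·Z·(X+X')
= Z'·(Y'+Y)·Z·(X+X')   [idempotence]
= Z'·Z·(X+X')   [complement / identity]
= Z'·Z   [complement / identity]
= 0   [complement]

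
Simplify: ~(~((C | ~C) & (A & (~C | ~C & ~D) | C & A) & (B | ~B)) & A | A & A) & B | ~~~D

~A & B | ~D

~(~((C | ~C) & (A & (~C | ~C & ~D) | C & A) & (B | ~B)) & A | A & A) & B | ~~~D
= ~(~((C | ~C) & (A & ~C | C & A) & (B | ~B)) & A | A & A) & B | ~~~D   (absorption)
= ~(~((A & ~C | C & A) & (B | ~B)) & A | A & A) & B | ~~~D   (complement / identity)
= ~(~(A & ~C | C & A) & A | A & A) & B | ~~~D   (complement / identity)
= ~(~(A & ~C | C & A) & A | A & A) & B | ~D   (double negation)
= ~(~A & A | A & A) & B | ~D   (distribution)
= ~A & B | ~D   (distribution)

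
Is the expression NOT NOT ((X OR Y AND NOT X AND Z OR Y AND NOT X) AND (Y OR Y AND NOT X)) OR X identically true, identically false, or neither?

neither

NOT NOT ((X OR Y AND NOT X AND Z OR Y AND NOT X) AND (Y OR Y AND NOT X)) OR X
= NOT NOT ((X OR Y AND NOT X) AND (Y OR Y AND NOT X)) OR X   — absorption
= NOT NOT (X AND Y OR Y AND NOT X) OR X   — distribution
= X AND Y OR Y AND NOT X OR X   — double negation
= Y OR X   — distribution
This depends on X, Y, so it is not a constant.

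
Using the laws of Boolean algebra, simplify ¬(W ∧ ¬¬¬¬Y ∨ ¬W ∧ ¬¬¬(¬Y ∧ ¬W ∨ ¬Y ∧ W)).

¬(W ∧ ¬¬¬¬Y ∨ ¬W ∧ ¬¬¬(¬Y ∧ ¬W ∨ ¬Y ∧ W))
= ¬(W ∧ ¬¬¬¬Y ∨ ¬W ∧ ¬¬¬¬Y)   (distribution)
= ¬¬¬¬¬Y   (distribution)
= ¬¬¬Y   (double negation)
= ¬Y   (double negation)

¬Y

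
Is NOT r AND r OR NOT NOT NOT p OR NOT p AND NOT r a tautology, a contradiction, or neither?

neither

NOT r AND r OR NOT NOT NOT p OR NOT p AND NOT r
= NOT r AND r OR NOT p OR NOT p AND NOT r   (double negation)
= NOT p OR NOT p AND NOT r   (complement / identity)
= NOT p   (absorption)
This depends on p, so it is not a constant.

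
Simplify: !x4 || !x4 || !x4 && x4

!x4 || !x4 || !x4 && x4
= !x4 || !x4   (complement / identity)
= !x4   (idempotence)

!x4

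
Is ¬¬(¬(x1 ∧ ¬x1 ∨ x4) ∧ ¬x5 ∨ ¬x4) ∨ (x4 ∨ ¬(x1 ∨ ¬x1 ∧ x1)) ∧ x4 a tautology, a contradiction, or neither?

¬¬(¬(x1 ∧ ¬x1 ∨ x4) ∧ ¬x5 ∨ ¬x4) ∨ (x4 ∨ ¬(x1 ∨ ¬x1 ∧ x1)) ∧ x4
= ¬¬(¬x4 ∧ ¬x5 ∨ ¬x4) ∨ (x4 ∨ ¬(x1 ∨ ¬x1 ∧ x1)) ∧ x4
= ¬¬¬x4 ∨ (x4 ∨ ¬(x1 ∨ ¬x1 ∧ x1)) ∧ x4
= ¬x4 ∨ (x4 ∨ ¬(x1 ∨ ¬x1 ∧ x1)) ∧ x4
= ¬x4 ∨ (x4 ∨ ¬x1) ∧ x4
= ¬x4 ∨ x4
= True

tautology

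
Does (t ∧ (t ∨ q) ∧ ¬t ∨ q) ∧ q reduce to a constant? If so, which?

no

(t ∧ (t ∨ q) ∧ ¬t ∨ q) ∧ q
= (t ∧ ¬t ∨ q) ∧ q   — absorption
= q ∧ q   — complement / identity
= q   — idempotence
This depends on q, so it is not a constant.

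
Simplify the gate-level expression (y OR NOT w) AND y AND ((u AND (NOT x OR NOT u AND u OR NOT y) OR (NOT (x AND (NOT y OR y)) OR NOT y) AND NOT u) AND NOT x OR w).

y AND (NOT x OR w)

(y OR NOT w) AND y AND ((u AND (NOT x OR NOT u AND u OR NOT y) OR (NOT (x AND (NOT y OR y)) OR NOT y) AND NOT u) AND NOT x OR w)
= (y OR NOT w) AND y AND ((u AND (NOT x OR NOT u AND u OR NOT y) OR (NOT x OR NOT y) AND NOT u) AND NOT x OR w)   (complement / identity)
= (y OR NOT w) AND y AND ((u AND (NOT x OR NOT y) OR (NOT x OR NOT y) AND NOT u) AND NOT x OR w)   (complement / identity)
= (y OR NOT w) AND y AND ((NOT x OR NOT y) AND NOT x OR w)   (distribution)
= (y OR NOT w) AND y AND (NOT x OR w)   (absorption)
= y AND (NOT x OR w)   (absorption)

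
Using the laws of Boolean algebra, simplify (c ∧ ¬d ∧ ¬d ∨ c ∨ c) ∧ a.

c ∧ a

(c ∧ ¬d ∧ ¬d ∨ c ∨ c) ∧ a
= (c ∧ ¬d ∨ c ∨ c) ∧ a   — idempotence
= (c ∧ ¬d ∨ c) ∧ a   — idempotence
= c ∧ a   — absorption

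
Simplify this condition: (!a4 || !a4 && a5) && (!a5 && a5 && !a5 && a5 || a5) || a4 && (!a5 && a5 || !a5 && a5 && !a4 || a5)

(!a4 || !a4 && a5) && (!a5 && a5 && !a5 && a5 || a5) || a4 && (!a5 && a5 || !a5 && a5 && !a4 || a5)
= (!a4 || !a4 && a5) && (!a5 && a5 && !a5 && a5 || a5) || a4 && (!a5 && a5 || a5)
= !a4 && (!a5 && a5 && !a5 && a5 || a5) || a4 && (!a5 && a5 || a5)
= !a4 && (!a5 && a5 || a5) || a4 && (!a5 && a5 || a5)
= !a5 && a5 || a5
= a5

a5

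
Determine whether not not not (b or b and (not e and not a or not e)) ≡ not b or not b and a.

Yes

E1: not not not (b or b and (not e and not a or not e))
    = not not not (b or b and not e)
    = not not not b
    = not b
E2: not b or not b and a
    = not b
Both reduce to not b, so they are equivalent.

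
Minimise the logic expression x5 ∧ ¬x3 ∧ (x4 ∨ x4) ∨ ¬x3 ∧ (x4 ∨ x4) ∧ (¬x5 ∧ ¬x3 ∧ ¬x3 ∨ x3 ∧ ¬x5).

x5 ∧ ¬x3 ∧ (x4 ∨ x4) ∨ ¬x3 ∧ (x4 ∨ x4) ∧ (¬x5 ∧ ¬x3 ∧ ¬x3 ∨ x3 ∧ ¬x5)
= x5 ∧ ¬x3 ∧ (x4 ∨ x4) ∨ ¬x3 ∧ (x4 ∨ x4) ∧ (¬x5 ∧ ¬x3 ∨ x3 ∧ ¬x5)   [idempotence]
= x5 ∧ ¬x3 ∧ (x4 ∨ x4) ∨ ¬x3 ∧ (x4 ∨ x4) ∧ ¬x5   [distribution]
= ¬x3 ∧ (x4 ∨ x4)   [distribution]
= ¬x3 ∧ x4   [idempotence]

¬x3 ∧ x4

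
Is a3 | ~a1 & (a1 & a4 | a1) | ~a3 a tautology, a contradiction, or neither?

tautology

a3 | ~a1 & (a1 & a4 | a1) | ~a3
= a3 | ~a1 & a1 | ~a3   [absorption]
= a3 | ~a3   [complement / identity]
= 1   [complement]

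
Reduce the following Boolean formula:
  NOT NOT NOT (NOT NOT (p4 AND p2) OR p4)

NOT NOT NOT (NOT NOT (p4 AND p2) OR p4)
= NOT (NOT NOT (p4 AND p2) OR p4)   [double negation]
= NOT (p4 AND p2 OR p4)   [double negation]
= NOT p4   [absorption]

NOT p4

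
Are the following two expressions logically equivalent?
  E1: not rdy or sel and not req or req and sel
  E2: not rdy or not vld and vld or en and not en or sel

E1: not rdy or sel and not req or req and sel
    = not rdy or sel   — distribution
E2: not rdy or not vld and vld or en and not en or sel
    = not rdy or not vld and vld or sel   — complement / identity
    = not rdy or sel   — complement / identity
Both reduce to not rdy or sel, so they are equivalent.

Yes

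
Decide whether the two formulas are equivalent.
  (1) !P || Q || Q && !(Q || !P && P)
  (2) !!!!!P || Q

E1: !P || Q || Q && !(Q || !P && P)
    = !P || Q || Q && !Q
    = !P || Q
E2: !!!!!P || Q
    = !!!P || Q
    = !P || Q
Both reduce to !P || Q, so they are equivalent.

Yes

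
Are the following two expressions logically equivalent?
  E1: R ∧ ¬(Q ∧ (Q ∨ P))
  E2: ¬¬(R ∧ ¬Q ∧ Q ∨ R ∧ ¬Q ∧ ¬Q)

E1: R ∧ ¬(Q ∧ (Q ∨ P))
    = R ∧ ¬Q   [absorption]
E2: ¬¬(R ∧ ¬Q ∧ Q ∨ R ∧ ¬Q ∧ ¬Q)
    = ¬¬(R ∧ ¬Q)   [distribution]
    = R ∧ ¬Q   [double negation]
Both reduce to R ∧ ¬Q, so they are equivalent.

Yes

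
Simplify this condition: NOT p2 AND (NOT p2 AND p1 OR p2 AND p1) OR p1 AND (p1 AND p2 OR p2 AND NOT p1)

NOT p2 AND (NOT p2 AND p1 OR p2 AND p1) OR p1 AND (p1 AND p2 OR p2 AND NOT p1)
= NOT p2 AND p1 OR p1 AND (p1 AND p2 OR p2 AND NOT p1)   — distribution
= NOT p2 AND p1 OR p1 AND p2   — distribution
= p1   — distribution

p1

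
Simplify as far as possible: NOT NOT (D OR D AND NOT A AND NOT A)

NOT NOT (D OR D AND NOT A AND NOT A)
= NOT NOT (D OR D AND NOT A)   (idempotence)
= NOT NOT D   (absorption)
= D   (double negation)

D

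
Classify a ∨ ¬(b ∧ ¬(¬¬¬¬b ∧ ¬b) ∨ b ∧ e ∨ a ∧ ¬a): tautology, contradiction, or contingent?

a ∨ ¬(b ∧ ¬(¬¬¬¬b ∧ ¬b) ∨ b ∧ e ∨ a ∧ ¬a)
= a ∨ ¬(b ∧ ¬(¬¬¬¬b ∧ ¬b) ∨ b ∧ e)
= a ∨ ¬(b ∧ ¬(¬¬b ∧ ¬b) ∨ b ∧ e)
= a ∨ ¬(b ∧ (¬b ∨ b) ∨ b ∧ e)
= a ∨ ¬(b ∨ b ∧ e)
= a ∨ ¬b
This depends on a, b, so it is not a constant.

contingent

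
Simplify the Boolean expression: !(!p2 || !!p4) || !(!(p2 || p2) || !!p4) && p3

p2 && !p4

!(!p2 || !!p4) || !(!(p2 || p2) || !!p4) && p3
= !(!p2 || !!p4) || !(!p2 || !!p4) && p3   — idempotence
= !(!p2 || !!p4)   — absorption
= p2 && !p4   — De Morgan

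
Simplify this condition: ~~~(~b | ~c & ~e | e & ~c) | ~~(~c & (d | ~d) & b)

b

~~~(~b | ~c & ~e | e & ~c) | ~~(~c & (d | ~d) & b)
= ~~~(~b | ~c) | ~~(~c & (d | ~d) & b)   [distribution]
= ~~~(~b | ~c) | ~c & (d | ~d) & b   [double negation]
= ~(~b | ~c) | ~c & (d | ~d) & b   [double negation]
= ~(~b | ~c) | ~c & b   [complement / identity]
= b & c | ~c & b   [De Morgan]
= b   [distribution]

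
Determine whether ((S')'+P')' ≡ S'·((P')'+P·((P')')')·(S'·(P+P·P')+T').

Yes

E1: ((S')'+P')'
    = S'·P   [De Morgan]
E2: S'·((P')'+P·((P')')')·(S'·(P+P·P')+T')
    = S'·((P')'+P·P')·(S'·(P+P·P')+T')   [double negation]
    = S'·(P+P·P')·(S'·(P+P·P')+T')   [double negation]
    = S'·(P+P·P')   [absorption]
    = S'·P   [complement / identity]
Both reduce to S'·P, so they are equivalent.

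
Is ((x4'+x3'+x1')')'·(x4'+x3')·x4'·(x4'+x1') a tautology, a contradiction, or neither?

((x4'+x3'+x1')')'·(x4'+x3')·x4'·(x4'+x1')
= ((x4'+x3'+x1')')'·(x4'+x3')·x4'   — absorption
= (x4'+x3'+x1')·(x4'+x3')·x4'   — double negation
= (x4'+x3')·x4'   — absorption
= x4'   — absorption
This depends on x4, so it is not a constant.

neither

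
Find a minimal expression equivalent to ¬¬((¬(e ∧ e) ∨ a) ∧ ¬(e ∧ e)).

¬¬((¬(e ∧ e) ∨ a) ∧ ¬(e ∧ e))
= ¬¬¬(e ∧ e)   [absorption]
= ¬¬¬e   [idempotence]
= ¬e   [double negation]

¬e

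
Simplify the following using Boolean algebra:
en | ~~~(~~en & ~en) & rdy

en | ~~~(~~en & ~en) & rdy
= en | ~(~~en & ~en) & rdy   [double negation]
= en | (~en | en) & rdy   [De Morgan]
= en | rdy   [complement / identity]

en | rdy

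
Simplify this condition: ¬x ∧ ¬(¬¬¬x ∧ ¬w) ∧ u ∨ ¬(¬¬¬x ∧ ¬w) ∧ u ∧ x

¬x ∧ ¬(¬¬¬x ∧ ¬w) ∧ u ∨ ¬(¬¬¬x ∧ ¬w) ∧ u ∧ x
= ¬(¬¬¬x ∧ ¬w) ∧ u
= ¬(¬x ∧ ¬w) ∧ u
= (x ∨ w) ∧ u

(x ∨ w) ∧ u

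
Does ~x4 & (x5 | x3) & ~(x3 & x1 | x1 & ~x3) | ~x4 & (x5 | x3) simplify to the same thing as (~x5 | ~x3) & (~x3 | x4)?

E1: ~x4 & (x5 | x3) & ~(x3 & x1 | x1 & ~x3) | ~x4 & (x5 | x3)
    = ~x4 & (x5 | x3) & ~x1 | ~x4 & (x5 | x3)   — distribution
    = ~x4 & (x5 | x3)   — absorption
E2: (~x5 | ~x3) & (~x3 | x4)
    = ~x3 | ~x5 & x4   — distribution
These differ: at x1=1, x3=0, x4=1, x5=0, E1 = 0 but E2 = 1.

No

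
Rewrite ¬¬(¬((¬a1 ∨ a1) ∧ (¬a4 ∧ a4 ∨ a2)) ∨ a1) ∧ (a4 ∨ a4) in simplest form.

(¬a2 ∨ a1) ∧ a4

¬¬(¬((¬a1 ∨ a1) ∧ (¬a4 ∧ a4 ∨ a2)) ∨ a1) ∧ (a4 ∨ a4)
= ¬¬(¬(¬a4 ∧ a4 ∨ a2) ∨ a1) ∧ (a4 ∨ a4)
= ¬¬(¬a2 ∨ a1) ∧ (a4 ∨ a4)
= ¬¬(¬a2 ∨ a1) ∧ a4
= (¬a2 ∨ a1) ∧ a4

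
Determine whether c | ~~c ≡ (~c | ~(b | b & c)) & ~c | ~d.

No

E1: c | ~~c
    = c | c
    = c
E2: (~c | ~(b | b & c)) & ~c | ~d
    = (~c | ~b) & ~c | ~d
    = ~c | ~d
These differ: at b=0, c=0, d=0, E1 = 0 but E2 = 1.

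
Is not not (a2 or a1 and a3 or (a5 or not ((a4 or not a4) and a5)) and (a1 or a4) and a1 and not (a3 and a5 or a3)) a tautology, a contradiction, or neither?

neither

not not (a2 or a1 and a3 or (a5 or not ((a4 or not a4) and a5)) and (a1 or a4) and a1 and not (a3 and a5 or a3))
= not not (a2 or a1 and a3 or (a5 or not a5) and (a1 or a4) and a1 and not (a3 and a5 or a3))   (complement / identity)
= not not (a2 or a1 and a3 or (a5 or not a5) and a1 and not (a3 and a5 or a3))   (absorption)
= not not (a2 or a1 and a3 or (a5 or not a5) and a1 and not a3)   (absorption)
= not not (a2 or a1 and a3 or a1 and not a3)   (complement / identity)
= a2 or a1 and a3 or a1 and not a3   (double negation)
= a2 or a1   (distribution)
This depends on a1, a2, so it is not a constant.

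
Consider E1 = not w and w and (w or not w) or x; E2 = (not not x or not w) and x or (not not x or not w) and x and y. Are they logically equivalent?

Yes

E1: not w and w and (w or not w) or x
    = not w and w or x
    = x
E2: (not not x or not w) and x or (not not x or not w) and x and y
    = (not not x or not w) and x
    = (x or not w) and x
    = x
Both reduce to x, so they are equivalent.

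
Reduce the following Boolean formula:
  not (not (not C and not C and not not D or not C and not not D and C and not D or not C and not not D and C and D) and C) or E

not C or E

not (not (not C and not C and not not D or not C and not not D and C and not D or not C and not not D and C and D) and C) or E
= not (not (not C and not C and not not D or not C and not not D and C) and C) or E   — distribution
= not (not (not C and not not D) and C) or E   — distribution
= not ((C or not D) and C) or E   — De Morgan
= not C or E   — absorption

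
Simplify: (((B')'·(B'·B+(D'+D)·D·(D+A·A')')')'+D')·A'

(((B')'·(B'·B+(D'+D)·D·(D+A·A')')')'+D')·A'
= (((B')'·(B'·B+D·(D+A·A')')')'+D')·A'   — complement / identity
= (((B')'·(B'·B+D·D')')'+D')·A'   — complement / identity
= (((B')'·(D·D')')'+D')·A'   — complement / identity
= (B'+D·D'+D')·A'   — De Morgan
= (B'+D')·A'   — complement / identity

(B'+D')·A'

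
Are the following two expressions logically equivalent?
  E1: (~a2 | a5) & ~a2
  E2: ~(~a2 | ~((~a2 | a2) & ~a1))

E1: (~a2 | a5) & ~a2
    = ~a2   [absorption]
E2: ~(~a2 | ~((~a2 | a2) & ~a1))
    = ~(~a2 | ~~a1)   [complement / identity]
    = a2 & ~a1   [De Morgan]
These differ: at a1=0, a2=0, a5=1, E1 = 1 but E2 = 0.

No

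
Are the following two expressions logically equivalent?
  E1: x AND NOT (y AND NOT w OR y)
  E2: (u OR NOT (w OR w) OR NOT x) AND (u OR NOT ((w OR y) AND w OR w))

No

E1: x AND NOT (y AND NOT w OR y)
    = x AND NOT y   (absorption)
E2: (u OR NOT (w OR w) OR NOT x) AND (u OR NOT ((w OR y) AND w OR w))
    = (u OR NOT (w OR w) OR NOT x) AND (u OR NOT (w OR w))   (absorption)
    = u OR NOT (w OR w)   (absorption)
    = u OR NOT w   (idempotence)
These differ: at u=1, w=0, x=0, y=1, E1 = 0 but E2 = 1.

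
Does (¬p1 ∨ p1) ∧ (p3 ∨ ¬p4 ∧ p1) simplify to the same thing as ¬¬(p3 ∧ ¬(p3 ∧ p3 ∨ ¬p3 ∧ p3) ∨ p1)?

No

E1: (¬p1 ∨ p1) ∧ (p3 ∨ ¬p4 ∧ p1)
    = p3 ∨ ¬p4 ∧ p1   [complement / identity]
E2: ¬¬(p3 ∧ ¬(p3 ∧ p3 ∨ ¬p3 ∧ p3) ∨ p1)
    = ¬¬(p3 ∧ ¬p3 ∨ p1)   [distribution]
    = p3 ∧ ¬p3 ∨ p1   [double negation]
    = p1   [complement / identity]
These differ: at p1=0, p3=1, p4=1, E1 = 1 but E2 = 0.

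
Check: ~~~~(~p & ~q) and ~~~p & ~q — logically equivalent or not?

E1: ~~~~(~p & ~q)
    = ~~(~p & ~q)
    = ~p & ~q
E2: ~~~p & ~q
    = ~p & ~q
Both reduce to ~p & ~q, so they are equivalent.

Yes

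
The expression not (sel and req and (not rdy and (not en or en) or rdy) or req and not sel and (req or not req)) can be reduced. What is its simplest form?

not req

not (sel and req and (not rdy and (not en or en) or rdy) or req and not sel and (req or not req))
= not (sel and req and (not rdy and (not en or en) or rdy) or req and not sel)   [complement / identity]
= not (sel and req and (not rdy or rdy) or req and not sel)   [complement / identity]
= not (sel and req or req and not sel)   [complement / identity]
= not req   [distribution]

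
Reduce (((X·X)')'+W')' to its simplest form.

(((X·X)')'+W')'
= (X·X)'·W
= X'·W

X'·W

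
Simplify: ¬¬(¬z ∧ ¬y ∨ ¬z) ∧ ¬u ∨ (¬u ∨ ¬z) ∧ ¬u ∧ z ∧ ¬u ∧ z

¬u

¬¬(¬z ∧ ¬y ∨ ¬z) ∧ ¬u ∨ (¬u ∨ ¬z) ∧ ¬u ∧ z ∧ ¬u ∧ z
= ¬¬(¬z ∧ ¬y ∨ ¬z) ∧ ¬u ∨ ¬u ∧ z ∧ ¬u ∧ z   [absorption]
= ¬¬(¬z ∧ ¬y ∨ ¬z) ∧ ¬u ∨ ¬u ∧ z   [idempotence]
= ¬¬¬z ∧ ¬u ∨ ¬u ∧ z   [absorption]
= ¬z ∧ ¬u ∨ ¬u ∧ z   [double negation]
= ¬u   [distribution]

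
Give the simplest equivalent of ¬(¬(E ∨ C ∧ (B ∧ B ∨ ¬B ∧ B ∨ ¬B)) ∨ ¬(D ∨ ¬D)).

¬(¬(E ∨ C ∧ (B ∧ B ∨ ¬B ∧ B ∨ ¬B)) ∨ ¬(D ∨ ¬D))
= (E ∨ C ∧ (B ∧ B ∨ ¬B ∧ B ∨ ¬B)) ∧ (D ∨ ¬D)   — De Morgan
= E ∨ C ∧ (B ∧ B ∨ ¬B ∧ B ∨ ¬B)   — complement / identity
= E ∨ C ∧ (B ∨ ¬B)   — distribution
= E ∨ C   — complement / identity

E ∨ C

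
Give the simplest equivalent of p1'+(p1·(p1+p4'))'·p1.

p1'

p1'+(p1·(p1+p4'))'·p1
= p1'+p1'·p1   (absorption)
= p1'   (complement / identity)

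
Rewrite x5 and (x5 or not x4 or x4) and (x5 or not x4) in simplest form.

x5

x5 and (x5 or not x4 or x4) and (x5 or not x4)
= x5 and (x5 or not x4)
= x5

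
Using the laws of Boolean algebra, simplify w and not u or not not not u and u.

w and not u or not not not u and u
= w and not u or not u and u
= w and not u

w and not u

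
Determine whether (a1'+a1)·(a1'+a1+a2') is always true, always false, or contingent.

always true

(a1'+a1)·(a1'+a1+a2')
= a1'+a1   — absorption
= 1   — complement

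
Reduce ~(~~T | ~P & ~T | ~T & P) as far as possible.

~(~~T | ~P & ~T | ~T & P)
= ~(~~T | ~T)   [distribution]
= ~T & T   [De Morgan]
= 0   [complement]

0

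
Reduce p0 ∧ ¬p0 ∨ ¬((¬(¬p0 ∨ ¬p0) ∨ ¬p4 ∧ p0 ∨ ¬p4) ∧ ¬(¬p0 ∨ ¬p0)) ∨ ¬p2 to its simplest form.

p0 ∧ ¬p0 ∨ ¬((¬(¬p0 ∨ ¬p0) ∨ ¬p4 ∧ p0 ∨ ¬p4) ∧ ¬(¬p0 ∨ ¬p0)) ∨ ¬p2
= p0 ∧ ¬p0 ∨ ¬((¬(¬p0 ∨ ¬p0) ∨ ¬p4) ∧ ¬(¬p0 ∨ ¬p0)) ∨ ¬p2
= p0 ∧ ¬p0 ∨ ¬¬(¬p0 ∨ ¬p0) ∨ ¬p2
= ¬¬(¬p0 ∨ ¬p0) ∨ ¬p2
= ¬(p0 ∧ p0) ∨ ¬p2
= ¬p0 ∨ ¬p2

¬p0 ∨ ¬p2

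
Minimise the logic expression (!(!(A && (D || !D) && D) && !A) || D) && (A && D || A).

A

(!(!(A && (D || !D) && D) && !A) || D) && (A && D || A)
= (A && (D || !D) && D || A || D) && (A && D || A)   (De Morgan)
= (A && D || A || D) && (A && D || A)   (complement / identity)
= A && D || A   (absorption)
= A   (absorption)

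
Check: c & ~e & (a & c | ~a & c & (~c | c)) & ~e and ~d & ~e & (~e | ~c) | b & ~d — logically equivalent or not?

No

E1: c & ~e & (a & c | ~a & c & (~c | c)) & ~e
    = c & ~e & (a & c | ~a & c) & ~e   [complement / identity]
    = c & ~e & c & ~e   [distribution]
    = c & ~e   [idempotence]
E2: ~d & ~e & (~e | ~c) | b & ~d
    = ~d & ~e | b & ~d   [absorption]
    = ~d & (~e | b)   [distribution]
These differ: at a=1, b=1, c=1, d=0, e=1, E1 = 0 but E2 = 1.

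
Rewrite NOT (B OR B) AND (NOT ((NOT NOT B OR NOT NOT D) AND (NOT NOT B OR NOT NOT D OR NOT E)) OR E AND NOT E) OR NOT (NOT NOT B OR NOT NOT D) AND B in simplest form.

NOT B AND NOT D

NOT (B OR B) AND (NOT ((NOT NOT B OR NOT NOT D) AND (NOT NOT B OR NOT NOT D OR NOT E)) OR E AND NOT E) OR NOT (NOT NOT B OR NOT NOT D) AND B
= NOT B AND (NOT ((NOT NOT B OR NOT NOT D) AND (NOT NOT B OR NOT NOT D OR NOT E)) OR E AND NOT E) OR NOT (NOT NOT B OR NOT NOT D) AND B
= NOT B AND NOT ((NOT NOT B OR NOT NOT D) AND (NOT NOT B OR NOT NOT D OR NOT E)) OR NOT (NOT NOT B OR NOT NOT D) AND B
= NOT B AND NOT (NOT NOT B OR NOT NOT D) OR NOT (NOT NOT B OR NOT NOT D) AND B
= NOT B AND NOT B AND NOT D OR NOT (NOT NOT B OR NOT NOT D) AND B
= NOT B AND NOT B AND NOT D OR NOT B AND NOT D AND B
= NOT B AND NOT D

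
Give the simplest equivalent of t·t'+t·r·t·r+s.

t·r+s

t·t'+t·r·t·r+s
= t·r·t·r+s   [complement / identity]
= t·r+s   [idempotence]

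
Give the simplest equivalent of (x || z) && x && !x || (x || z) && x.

x

(x || z) && x && !x || (x || z) && x
= (x || z) && x   — absorption
= x   — absorption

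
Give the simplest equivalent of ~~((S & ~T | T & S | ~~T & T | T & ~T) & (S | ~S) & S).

~~((S & ~T | T & S | ~~T & T | T & ~T) & (S | ~S) & S)
= ~~((S | ~~T & T | T & ~T) & (S | ~S) & S)   [distribution]
= ~~((S | ~~T & T | T & ~T) & S)   [complement / identity]
= ~~((S | T & T | T & ~T) & S)   [double negation]
= ~~((S | T) & S)   [distribution]
= (S | T) & S   [double negation]
= S   [absorption]

S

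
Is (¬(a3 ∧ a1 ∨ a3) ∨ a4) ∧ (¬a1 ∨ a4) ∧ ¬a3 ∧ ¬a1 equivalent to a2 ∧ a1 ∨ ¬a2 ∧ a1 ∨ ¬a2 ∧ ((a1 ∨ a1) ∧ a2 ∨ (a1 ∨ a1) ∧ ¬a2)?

E1: (¬(a3 ∧ a1 ∨ a3) ∨ a4) ∧ (¬a1 ∨ a4) ∧ ¬a3 ∧ ¬a1
    = (¬a3 ∨ a4) ∧ (¬a1 ∨ a4) ∧ ¬a3 ∧ ¬a1   — absorption
    = (¬a3 ∧ ¬a1 ∨ a4) ∧ ¬a3 ∧ ¬a1   — distribution
    = ¬a3 ∧ ¬a1   — absorption
E2: a2 ∧ a1 ∨ ¬a2 ∧ a1 ∨ ¬a2 ∧ ((a1 ∨ a1) ∧ a2 ∨ (a1 ∨ a1) ∧ ¬a2)
    = a2 ∧ a1 ∨ ¬a2 ∧ a1 ∨ ¬a2 ∧ (a1 ∨ a1)   — distribution
    = a2 ∧ a1 ∨ ¬a2 ∧ a1 ∨ ¬a2 ∧ a1   — idempotence
    = a2 ∧ a1 ∨ ¬a2 ∧ a1   — idempotence
    = a1   — distribution
These differ: at a1=1, a2=0, a3=0, a4=1, E1 = 0 but E2 = 1.

No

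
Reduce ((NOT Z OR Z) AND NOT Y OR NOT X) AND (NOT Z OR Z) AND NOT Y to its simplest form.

((NOT Z OR Z) AND NOT Y OR NOT X) AND (NOT Z OR Z) AND NOT Y
= (NOT Z OR Z) AND NOT Y   (absorption)
= NOT Y   (complement / identity)

NOT Y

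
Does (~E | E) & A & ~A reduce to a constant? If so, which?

(~E | E) & A & ~A
= A & ~A
= 0

yes, False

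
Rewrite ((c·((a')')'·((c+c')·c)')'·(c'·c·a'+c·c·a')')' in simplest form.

c·a'

((c·((a')')'·((c+c')·c)')'·(c'·c·a'+c·c·a')')'
= ((c·((a')')'·c')'·(c'·c·a'+c·c·a')')'   — complement / identity
= c·((a')')'·c'+c'·c·a'+c·c·a'   — De Morgan
= c·((a')')'·c'+c·a'   — distribution
= c·a'·c'+c·a'   — double negation
= c·a'   — absorption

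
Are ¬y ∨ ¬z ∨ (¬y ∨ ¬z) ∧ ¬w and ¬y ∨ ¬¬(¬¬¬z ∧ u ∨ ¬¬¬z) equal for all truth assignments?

Yes

E1: ¬y ∨ ¬z ∨ (¬y ∨ ¬z) ∧ ¬w
    = ¬y ∨ ¬z   [absorption]
E2: ¬y ∨ ¬¬(¬¬¬z ∧ u ∨ ¬¬¬z)
    = ¬y ∨ ¬¬¬z ∧ u ∨ ¬¬¬z   [double negation]
    = ¬y ∨ ¬¬¬z   [absorption]
    = ¬y ∨ ¬z   [double negation]
Both reduce to ¬y ∨ ¬z, so they are equivalent.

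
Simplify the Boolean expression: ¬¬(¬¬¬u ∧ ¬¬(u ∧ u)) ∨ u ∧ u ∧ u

u

¬¬(¬¬¬u ∧ ¬¬(u ∧ u)) ∨ u ∧ u ∧ u
= ¬(¬¬u ∨ ¬(u ∧ u)) ∨ u ∧ u ∧ u   (De Morgan)
= ¬u ∧ u ∧ u ∨ u ∧ u ∧ u   (De Morgan)
= u ∧ u   (distribution)
= u   (idempotence)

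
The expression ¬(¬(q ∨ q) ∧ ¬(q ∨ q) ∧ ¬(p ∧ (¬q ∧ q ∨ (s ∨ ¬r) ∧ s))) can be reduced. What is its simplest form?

¬(¬(q ∨ q) ∧ ¬(q ∨ q) ∧ ¬(p ∧ (¬q ∧ q ∨ (s ∨ ¬r) ∧ s)))
= ¬(¬(q ∨ q) ∧ ¬(p ∧ (¬q ∧ q ∨ (s ∨ ¬r) ∧ s)))   — idempotence
= ¬(¬q ∧ ¬(p ∧ (¬q ∧ q ∨ (s ∨ ¬r) ∧ s)))   — idempotence
= ¬(¬q ∧ ¬(p ∧ (s ∨ ¬r) ∧ s))   — complement / identity
= ¬(¬q ∧ ¬(p ∧ s))   — absorption
= q ∨ p ∧ s   — De Morgan

q ∨ p ∧ s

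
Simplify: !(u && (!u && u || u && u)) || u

!(u && (!u && u || u && u)) || u
= !(u && u) || u   [distribution]
= !u || u   [idempotence]
= true   [complement]

true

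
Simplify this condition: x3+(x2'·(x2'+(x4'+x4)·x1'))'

x3+(x2'·(x2'+(x4'+x4)·x1'))'
= x3+(x2'·(x2'+x1'))'   [complement / identity]
= x3+(x2')'   [absorption]
= x3+x2   [double negation]

x3+x2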